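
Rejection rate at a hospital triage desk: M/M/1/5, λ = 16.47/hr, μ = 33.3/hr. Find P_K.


ρ = λ/μ = 16.47/33.3 = 0.4946
P_K = (1−ρ)ρ^K/(1−ρ^(K+1)) = (0.5054·0.029597)/(1 − 0.014638)
= 0.014958/0.985362 = 0.015181

Final: 0.015181


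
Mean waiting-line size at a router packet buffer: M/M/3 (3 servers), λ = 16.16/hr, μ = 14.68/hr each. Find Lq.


a = λ/μ = 1.1008; ρ = a/3 = 0.3669
P₀ = 0.327020
Lq = P₀·a^c·ρ / (c!·(1−ρ)²) = 0.327020·1.33397·0.3669/(6·0.40077)
= 0.06657

Final: 0.06657


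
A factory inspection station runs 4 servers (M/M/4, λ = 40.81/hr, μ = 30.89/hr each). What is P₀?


a = λ/μ = 40.81/30.89 = 1.3211; ρ = a/c = 0.3303
Σ_{k=0}^{3} a^k/k! (terms k=0..3) = 1.00000 + 1.32114 + 0.87270 + 0.38432 = 3.57817
Tail: a^4/(4!(1−ρ)) = 3.04645/(24·0.6697) = 0.18954
P₀ = 1/(3.57817 + 0.18954) = 1/3.76770 = 0.265414

Final: 0.265414


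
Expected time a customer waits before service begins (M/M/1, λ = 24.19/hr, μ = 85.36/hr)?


ρ = 24.19/85.36 = 0.2834
Wq = ρ/(μ−λ) = 0.2834/(85.36 − 24.19) = 0.2834/61.17 = 0.004633 hr

Final: 0.004633 hr


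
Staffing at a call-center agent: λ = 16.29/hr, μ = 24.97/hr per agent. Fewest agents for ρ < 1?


Stability requires cμ > λ ⇔ c > λ/μ.
λ/μ = 16.29/24.97 = 0.6524
Minimum integer c = ⌊0.6524⌋ + 1 = 1
Check: 1·24.97 = 24.97 > 16.29, while 0·24.97 = 0.00 ≤ 16.29

Final: 1 servers


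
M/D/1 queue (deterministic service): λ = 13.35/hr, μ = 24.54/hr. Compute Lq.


ρ = 13.35/24.54 = 0.5440
M/D/1: Lq = ρ²/(2(1−ρ)) = 0.2959/(2·0.4560) = 0.32451

Final: 0.32451


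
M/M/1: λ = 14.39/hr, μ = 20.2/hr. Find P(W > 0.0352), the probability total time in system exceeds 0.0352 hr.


W ~ Exponential(μ−λ) for M/M/1.
μ − λ = 20.2 − 14.39 = 5.8100
P(W > t) = e^{−(μ−λ)t} = e^{−0.2045} = 0.815045

Final: 0.815045


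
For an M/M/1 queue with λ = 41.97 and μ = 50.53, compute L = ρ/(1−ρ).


ρ = λ/μ = 41.97/50.53 = 0.8306
L = ρ/(1−ρ) = 0.8306/(1 − 0.8306) = 0.8306/0.1694 = 4.9030

Final: 4.9030


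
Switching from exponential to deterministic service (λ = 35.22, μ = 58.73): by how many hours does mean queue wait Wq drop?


ρ = 35.22/58.73 = 0.5997
Wq(M/M/1) = ρ/(μ−λ) = 0.5997/23.51 = 0.02551 hr
Wq(M/D/1) = ρ/(2(μ−λ)) = 0.01275 hr
Savings = 0.02551 − 0.01275 = 0.01275 hr

Final: 0.01275 hr


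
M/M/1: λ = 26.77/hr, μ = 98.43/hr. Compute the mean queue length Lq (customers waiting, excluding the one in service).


ρ = 26.77/98.43 = 0.2720
Lq = ρ²/(1−ρ) = 0.07397/0.7280 = 0.1016

Final: 0.1016


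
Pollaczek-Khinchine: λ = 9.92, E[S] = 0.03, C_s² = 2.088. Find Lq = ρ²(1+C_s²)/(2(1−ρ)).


ρ = λ·E[S] = 9.92·0.03 = 0.2976
Lq = ρ²(1+C_s²)/(2(1−ρ)) = 0.08857·(1+2.088)/(2·0.7024)
= 0.08857·3.0880/1.4048 = 0.19468

Final: 0.19468


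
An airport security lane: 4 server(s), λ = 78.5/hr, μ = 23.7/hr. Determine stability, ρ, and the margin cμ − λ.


Total capacity cμ = 4·23.7 = 94.80/hr
ρ = λ/(cμ) = 78.5/94.80 = 0.8281
Stable ⇔ ρ < 1: YES
Spare capacity = cμ − λ = 94.80 − 78.5 = 16.30/hr

Final: ρ = 0.8281; stable; margin = 16.30/hr


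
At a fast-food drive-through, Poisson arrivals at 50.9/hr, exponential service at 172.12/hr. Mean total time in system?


W = 1/(μ−λ) = 1/(172.12 − 50.9) = 1/121.22 = 0.008249 hr

Final: 0.008249 hr


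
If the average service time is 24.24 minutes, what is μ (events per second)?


μ = 1/(service time) in consistent units.
1 second = 0.0166667 min, so μ = 0.0166667/24.24 = 0.0006876 per second

Final: 0.0006876 /sec


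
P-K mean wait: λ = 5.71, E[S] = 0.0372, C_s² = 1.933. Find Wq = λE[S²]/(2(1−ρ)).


ρ = λ·E[S] = 5.71·0.0372 = 0.2124
E[S²] = E[S]²(1+C_s²) = 0.0372²·(1+1.933) = 0.004059
Wq = λ·E[S²]/(2(1−ρ)) = 5.71·0.004059/(2·0.7876) = 0.01471 hr

Final: 0.01471 hr


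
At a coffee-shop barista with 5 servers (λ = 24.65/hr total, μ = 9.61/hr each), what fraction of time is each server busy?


ρ = λ/(cμ) = 24.65/(5·9.61) = 24.65/48.05 = 0.5130

Final: 0.5130


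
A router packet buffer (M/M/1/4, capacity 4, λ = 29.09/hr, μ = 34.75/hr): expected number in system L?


ρ = 29.09/34.75 = 0.8371
L = ρ[1 − (K+1)ρ^K + Kρ^(K+1)] / [(1−ρ)(1−ρ^(K+1))]
Numerator: 0.8371·(1 − 5·0.491084 + 4·0.411097) = 0.158191
Denominator: (0.1629)·(0.588903) = 0.095919
L = 0.158191/0.095919 = 1.6492

Final: 1.6492


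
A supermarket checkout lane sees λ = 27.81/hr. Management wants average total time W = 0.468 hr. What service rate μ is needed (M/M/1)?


W = 1/(μ−λ) ⇒ μ − λ = 1/W = 1/0.468 = 2.1368
μ = λ + 1/W = 27.81 + 2.1368 = 29.9468 per hr

Final: 29.9468 /hr


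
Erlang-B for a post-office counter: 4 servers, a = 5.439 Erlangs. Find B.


B(c,a) = (a^c/c!) / Σ_{k=0}^{c} a^k/k!
a^4/4! = 36.464058
Σ terms (k=0..4): 1.00000 + 5.43900 + 14.79136 + 26.81674 + 36.46406 = 84.511155
B = 36.464058/84.511155 = 0.431470

Final: 0.431470


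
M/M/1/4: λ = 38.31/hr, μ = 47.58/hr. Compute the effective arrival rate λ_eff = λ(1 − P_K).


ρ = 0.8052; P_K = (1−ρ)ρ^4/(1−ρ^5) = 0.123770
λ_eff = λ(1 − P_K) = 38.31·(1 − 0.123770) = 38.31·0.876230 = 33.5684 /hr

Final: 33.5684 /hr


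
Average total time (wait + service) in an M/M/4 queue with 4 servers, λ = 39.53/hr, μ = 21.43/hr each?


a = 1.8446; ρ = 0.4612; P₀ = 0.154149
Lq = P₀·a^c·ρ/(c!(1−ρ)²) = 0.11810
Wq = Lq/λ = 0.11810/39.53 = 0.002988 hr
W = Wq + 1/μ = 0.002988 + 0.04666 = 0.04965 hr

Final: 0.04965 hr


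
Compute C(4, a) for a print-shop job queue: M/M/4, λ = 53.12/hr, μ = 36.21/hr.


a = λ/μ = 1.4670; ρ = a/4 = 0.3667
P₀ = 0.228626 (from M/M/c formula)
C(c,a) = [a^c/(c!(1−ρ))]·P₀ = [4.63146/(24·0.6333)]·0.228626
= 0.30474·0.228626 = 0.069672

Final: 0.069672


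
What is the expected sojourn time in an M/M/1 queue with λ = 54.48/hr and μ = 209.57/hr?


W = 1/(μ−λ) = 1/(209.57 − 54.48) = 1/155.09 = 0.006448 hr

Final: 0.006448 hr


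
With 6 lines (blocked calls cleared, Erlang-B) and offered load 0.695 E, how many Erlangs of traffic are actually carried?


B(6,0.695) = 0.00007812 (Erlang-B)
Carried load = a(1 − B) = 0.695·(1 − 0.00007812) = 0.695·0.999922 = 0.6949 E

Final: 0.6949 Erlangs


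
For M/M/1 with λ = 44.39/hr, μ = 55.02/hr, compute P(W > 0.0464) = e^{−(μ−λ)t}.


W ~ Exponential(μ−λ) for M/M/1.
μ − λ = 55.02 − 44.39 = 10.6300
P(W > t) = e^{−(μ−λ)t} = e^{−0.4932} = 0.610650

Final: 0.610650


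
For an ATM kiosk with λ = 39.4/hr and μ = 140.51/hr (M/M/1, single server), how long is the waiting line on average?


ρ = 39.4/140.51 = 0.2804
Lq = ρ²/(1−ρ) = 0.07863/0.7196 = 0.1093

Final: 0.1093


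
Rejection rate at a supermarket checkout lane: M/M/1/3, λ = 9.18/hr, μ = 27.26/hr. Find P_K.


ρ = λ/μ = 9.18/27.26 = 0.3368
P_K = (1−ρ)ρ^K/(1−ρ^(K+1)) = (0.6632·0.038190)/(1 − 0.012861)
= 0.025329/0.987139 = 0.025659

Final: 0.025659


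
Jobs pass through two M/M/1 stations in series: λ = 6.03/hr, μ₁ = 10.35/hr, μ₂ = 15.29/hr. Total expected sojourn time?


Each node sees arrival rate λ = 6.03/hr (tandem ⇒ throughput preserved).
W₁ = 1/(μ₁−λ) = 1/(10.35−6.03) = 0.23148 hr
W₂ = 1/(μ₂−λ) = 1/(15.29−6.03) = 0.10799 hr
W_total = W₁ + W₂ = 0.23148 + 0.10799 = 0.33947 hr

Final: 0.33947 hr


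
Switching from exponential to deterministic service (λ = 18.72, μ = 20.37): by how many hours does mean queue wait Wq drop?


ρ = 18.72/20.37 = 0.9190
Wq(M/M/1) = ρ/(μ−λ) = 0.9190/1.65 = 0.55697 hr
Wq(M/D/1) = ρ/(2(μ−λ)) = 0.27848 hr
Savings = 0.55697 − 0.27848 = 0.27848 hr

Final: 0.27848 hr


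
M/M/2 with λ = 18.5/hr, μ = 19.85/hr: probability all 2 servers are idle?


a = λ/μ = 18.5/19.85 = 0.9320; ρ = a/c = 0.4660
Σ_{k=0}^{1} a^k/k! (terms k=0..1) = 1.00000 + 0.93199 = 1.93199
Tail: a^2/(2!(1−ρ)) = 0.86861/(2·0.5340) = 0.81329
P₀ = 1/(1.93199 + 0.81329) = 1/2.74528 = 0.364261

Final: 0.364261


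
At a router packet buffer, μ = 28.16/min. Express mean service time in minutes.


Mean service time = 1/μ = 1/28.16 minute = 0.03551 minute
In minutes: 0.03551 × 1 = 0.03551 min

Final: 0.03551 min


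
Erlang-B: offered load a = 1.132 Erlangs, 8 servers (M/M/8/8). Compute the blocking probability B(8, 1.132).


B(c,a) = (a^c/c!) / Σ_{k=0}^{c} a^k/k!
a^8/8! = 0.00006687
Σ terms (k=0..8): 1.00000 + 1.13200 + 0.64071 + 0.24176 + 0.06842 + 0.01549 + 0.002922 + 0.0004726 + 0.00006687 = 3.101845
B = 0.00006687/3.101845 = 0.00002156

Final: 0.00002156


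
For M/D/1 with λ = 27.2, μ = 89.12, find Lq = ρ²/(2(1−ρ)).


ρ = 27.2/89.12 = 0.3052
M/D/1: Lq = ρ²/(2(1−ρ)) = 0.09315/(2·0.6948) = 0.06704

Final: 0.06704


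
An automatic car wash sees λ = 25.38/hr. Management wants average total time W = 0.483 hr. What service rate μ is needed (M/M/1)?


W = 1/(μ−λ) ⇒ μ − λ = 1/W = 1/0.483 = 2.0704
μ = λ + 1/W = 25.38 + 2.0704 = 27.4504 per hr

Final: 27.4504 /hr


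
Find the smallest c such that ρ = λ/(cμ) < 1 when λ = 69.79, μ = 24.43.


Stability requires cμ > λ ⇔ c > λ/μ.
λ/μ = 69.79/24.43 = 2.8567
Minimum integer c = ⌊2.8567⌋ + 1 = 3
Check: 3·24.43 = 73.29 > 69.79, while 2·24.43 = 48.86 ≤ 69.79

Final: 3 servers


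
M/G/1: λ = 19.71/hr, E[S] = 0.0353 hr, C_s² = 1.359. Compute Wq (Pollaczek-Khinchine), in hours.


ρ = λ·E[S] = 19.71·0.0353 = 0.6958
E[S²] = E[S]²(1+C_s²) = 0.0353²·(1+1.359) = 0.002940
Wq = λ·E[S²]/(2(1−ρ)) = 19.71·0.002940/(2·0.3042) = 0.09522 hr

Final: 0.09522 hr


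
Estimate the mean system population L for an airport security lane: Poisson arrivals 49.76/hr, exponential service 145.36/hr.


ρ = λ/μ = 49.76/145.36 = 0.3423
L = ρ/(1−ρ) = 0.3423/(1 − 0.3423) = 0.3423/0.6577 = 0.5205

Final: 0.5205


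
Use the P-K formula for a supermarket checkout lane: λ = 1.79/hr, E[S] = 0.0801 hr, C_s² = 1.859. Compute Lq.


ρ = λ·E[S] = 1.79·0.0801 = 0.1434
Lq = ρ²(1+C_s²)/(2(1−ρ)) = 0.02056·(1+1.859)/(2·0.8566)
= 0.02056·2.8590/1.7132 = 0.03431

Final: 0.03431


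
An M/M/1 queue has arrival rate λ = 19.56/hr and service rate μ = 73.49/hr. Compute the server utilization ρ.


ρ = λ/μ = 19.56/73.49 = 0.2662

Final: 0.2662


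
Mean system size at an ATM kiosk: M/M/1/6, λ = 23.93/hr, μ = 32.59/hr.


ρ = 23.93/32.59 = 0.7343
L = ρ[1 − (K+1)ρ^K + Kρ^(K+1)] / [(1−ρ)(1−ρ^(K+1))]
Numerator: 0.7343·(1 − 7·0.156729 + 6·0.115082) = 0.435710
Denominator: (0.2657)·(0.884918) = 0.235145
L = 0.435710/0.235145 = 1.8529

Final: 1.8529


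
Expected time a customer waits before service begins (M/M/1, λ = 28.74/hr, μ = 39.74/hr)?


ρ = 28.74/39.74 = 0.7232
Wq = ρ/(μ−λ) = 0.7232/(39.74 − 28.74) = 0.7232/11.00 = 0.06575 hr

Final: 0.06575 hr


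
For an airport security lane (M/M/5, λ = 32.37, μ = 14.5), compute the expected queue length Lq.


a = λ/μ = 2.2324; ρ = a/5 = 0.4465
P₀ = 0.105841
Lq = P₀·a^c·ρ / (c!·(1−ρ)²) = 0.105841·55.44642·0.4465/(120·0.30638)
= 0.07127

Final: 0.07127


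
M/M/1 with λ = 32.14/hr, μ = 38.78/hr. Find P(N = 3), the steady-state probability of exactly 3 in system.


ρ = 32.14/38.78 = 0.8288
P_n = (1−ρ)·ρ^n = (1 − 0.8288)·0.8288^3 = 0.1712·0.569265 = 0.097471

Final: 0.097471


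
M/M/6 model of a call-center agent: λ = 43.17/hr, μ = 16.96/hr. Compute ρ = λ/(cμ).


ρ = λ/(cμ) = 43.17/(6·16.96) = 43.17/101.76 = 0.4242

Final: 0.4242


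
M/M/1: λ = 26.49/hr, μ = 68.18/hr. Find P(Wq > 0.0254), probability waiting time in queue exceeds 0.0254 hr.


ρ = 26.49/68.18 = 0.3885
P(Wq > t) = ρ·e^{−(μ−λ)t} = 0.3885·e^{−1.0589}
= 0.3885·0.346828 = 0.134753

Final: 0.134753


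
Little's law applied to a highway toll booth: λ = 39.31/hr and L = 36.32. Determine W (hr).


W = L/λ = 36.32/39.31 = 0.9239 hr

Final: 0.9239 hr


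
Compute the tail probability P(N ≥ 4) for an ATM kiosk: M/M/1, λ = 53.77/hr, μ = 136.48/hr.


ρ = 53.77/136.48 = 0.3940
P(N ≥ n) = ρ^n = 0.3940^4 = 0.024093

Final: 0.024093


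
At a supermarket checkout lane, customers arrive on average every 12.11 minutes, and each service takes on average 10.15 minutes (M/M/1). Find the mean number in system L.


λ = 60/12.11 = 4.9546 /hr
μ = 60/10.15 = 5.9113 /hr
ρ = λ/μ = 4.9546/5.9113 = 0.8382
L = ρ/(1−ρ) = 0.8382/0.1618 = 5.1786

Final: 5.1786


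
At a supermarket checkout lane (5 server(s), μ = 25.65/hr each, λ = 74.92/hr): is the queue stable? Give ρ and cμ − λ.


Total capacity cμ = 5·25.65 = 128.25/hr
ρ = λ/(cμ) = 74.92/128.25 = 0.5842
Stable ⇔ ρ < 1: YES
Spare capacity = cμ − λ = 128.25 − 74.92 = 53.33/hr

Final: ρ = 0.5842; stable; margin = 53.33/hr


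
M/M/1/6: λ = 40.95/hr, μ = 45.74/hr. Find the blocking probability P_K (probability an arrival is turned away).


ρ = λ/μ = 40.95/45.74 = 0.8953
P_K = (1−ρ)ρ^K/(1−ρ^(K+1)) = (0.1047·0.514928)/(1 − 0.461003)
= 0.053924/0.538997 = 0.100046

Final: 0.100046


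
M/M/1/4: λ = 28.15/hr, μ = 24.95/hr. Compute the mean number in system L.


ρ = 28.15/24.95 = 1.1283
L = ρ[1 − (K+1)ρ^K + Kρ^(K+1)] / [(1−ρ)(1−ρ^(K+1))]
Numerator: 1.1283·(1 − 5·1.620434 + 4·1.828265) = 0.237939
Denominator: (-0.1283)·(-0.828265) = 0.106230
L = 0.237939/0.106230 = 2.2398

Final: 2.2398


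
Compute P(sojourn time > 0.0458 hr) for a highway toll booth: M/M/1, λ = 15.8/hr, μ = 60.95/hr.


W ~ Exponential(μ−λ) for M/M/1.
μ − λ = 60.95 − 15.8 = 45.1500
P(W > t) = e^{−(μ−λ)t} = e^{−2.0679} = 0.126455

Final: 0.126455


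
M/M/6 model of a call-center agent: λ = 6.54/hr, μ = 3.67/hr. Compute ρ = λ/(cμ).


ρ = λ/(cμ) = 6.54/(6·3.67) = 6.54/22.02 = 0.2970

Final: 0.2970


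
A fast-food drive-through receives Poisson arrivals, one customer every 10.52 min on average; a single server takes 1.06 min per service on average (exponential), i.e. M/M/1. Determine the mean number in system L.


λ = 60/10.52 = 5.7034 /hr
μ = 60/1.06 = 56.6038 /hr
ρ = λ/μ = 5.7034/56.6038 = 0.1008
L = ρ/(1−ρ) = 0.1008/0.8992 = 0.1121

Final: 0.1121


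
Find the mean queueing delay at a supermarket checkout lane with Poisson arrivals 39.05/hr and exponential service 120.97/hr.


ρ = 39.05/120.97 = 0.3228
Wq = ρ/(μ−λ) = 0.3228/(120.97 − 39.05) = 0.3228/81.92 = 0.003941 hr

Final: 0.003941 hr


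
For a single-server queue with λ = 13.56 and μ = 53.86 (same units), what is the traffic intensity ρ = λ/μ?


ρ = λ/μ = 13.56/53.86 = 0.2518

Final: 0.2518


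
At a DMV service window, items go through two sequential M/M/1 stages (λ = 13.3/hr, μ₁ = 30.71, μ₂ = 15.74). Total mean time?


Each node sees arrival rate λ = 13.3/hr (tandem ⇒ throughput preserved).
W₁ = 1/(μ₁−λ) = 1/(30.71−13.3) = 0.05744 hr
W₂ = 1/(μ₂−λ) = 1/(15.74−13.3) = 0.40984 hr
W_total = W₁ + W₂ = 0.05744 + 0.40984 = 0.46727 hr

Final: 0.46727 hr


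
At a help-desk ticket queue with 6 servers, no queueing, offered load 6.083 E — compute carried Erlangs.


B(6,6.083) = 0.270723 (Erlang-B)
Carried load = a(1 − B) = 6.083·(1 − 0.270723) = 6.083·0.729277 = 4.4362 E

Final: 4.4362 Erlangs


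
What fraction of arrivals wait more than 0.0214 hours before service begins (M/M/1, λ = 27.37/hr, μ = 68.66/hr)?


ρ = 27.37/68.66 = 0.3986
P(Wq > t) = ρ·e^{−(μ−λ)t} = 0.3986·e^{−0.8836}
= 0.3986·0.413290 = 0.164750

Final: 0.164750


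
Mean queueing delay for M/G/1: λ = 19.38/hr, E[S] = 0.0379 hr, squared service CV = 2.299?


ρ = λ·E[S] = 19.38·0.0379 = 0.7345
E[S²] = E[S]²(1+C_s²) = 0.0379²·(1+2.299) = 0.004739
Wq = λ·E[S²]/(2(1−ρ)) = 19.38·0.004739/(2·0.2655) = 0.17295 hr

Final: 0.17295 hr


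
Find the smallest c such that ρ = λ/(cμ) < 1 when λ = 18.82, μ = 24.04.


Stability requires cμ > λ ⇔ c > λ/μ.
λ/μ = 18.82/24.04 = 0.7829
Minimum integer c = ⌊0.7829⌋ + 1 = 1
Check: 1·24.04 = 24.04 > 18.82, while 0·24.04 = 0.00 ≤ 18.82

Final: 1 servers


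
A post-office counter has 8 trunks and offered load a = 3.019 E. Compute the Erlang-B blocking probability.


B(c,a) = (a^c/c!) / Σ_{k=0}^{c} a^k/k!
a^8/8! = 0.171153
Σ terms (k=0..8): 1.00000 + 3.01900 + 4.55718 + 4.58604 + 3.46132 + 2.08994 + 1.05159 + 0.45354 + 0.17115 = 20.389759
B = 0.171153/20.389759 = 0.008394

Final: 0.008394


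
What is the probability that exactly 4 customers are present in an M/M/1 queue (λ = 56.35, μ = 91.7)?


ρ = 56.35/91.7 = 0.6145
P_n = (1−ρ)·ρ^n = (1 − 0.6145)·0.6145^4 = 0.3855·0.142593 = 0.054969

Final: 0.054969


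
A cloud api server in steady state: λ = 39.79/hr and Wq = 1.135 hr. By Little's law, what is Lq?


Lq = λWq = 39.79·1.135 = 45.1617

Final: 45.1617


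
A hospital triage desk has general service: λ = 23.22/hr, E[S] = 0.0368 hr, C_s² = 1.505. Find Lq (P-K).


ρ = λ·E[S] = 23.22·0.0368 = 0.8545
Lq = ρ²(1+C_s²)/(2(1−ρ)) = 0.7302·(1+1.505)/(2·0.1455)
= 0.7302·2.5050/0.2910 = 6.28525

Final: 6.28525


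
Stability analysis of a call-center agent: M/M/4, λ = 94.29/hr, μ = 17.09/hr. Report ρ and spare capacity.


Total capacity cμ = 4·17.09 = 68.36/hr
ρ = λ/(cμ) = 94.29/68.36 = 1.3793
Stable ⇔ ρ < 1: NO
Spare capacity = cμ − λ = 68.36 − 94.29 = -25.93/hr

Final: ρ = 1.3793; unstable; margin = -25.93/hr


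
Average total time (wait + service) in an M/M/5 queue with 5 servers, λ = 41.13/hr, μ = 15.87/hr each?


a = 2.5917; ρ = 0.5183; P₀ = 0.072705
Lq = P₀·a^c·ρ/(c!(1−ρ)²) = 0.15828
Wq = Lq/λ = 0.15828/41.13 = 0.003848 hr
W = Wq + 1/μ = 0.003848 + 0.06301 = 0.06686 hr

Final: 0.06686 hr


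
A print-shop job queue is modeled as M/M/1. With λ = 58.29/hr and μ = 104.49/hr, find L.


ρ = λ/μ = 58.29/104.49 = 0.5579
L = ρ/(1−ρ) = 0.5579/(1 − 0.5579) = 0.5579/0.4421 = 1.2617

Final: 1.2617


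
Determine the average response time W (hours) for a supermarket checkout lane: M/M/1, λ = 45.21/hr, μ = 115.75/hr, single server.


W = 1/(μ−λ) = 1/(115.75 − 45.21) = 1/70.54 = 0.01418 hr

Final: 0.01418 hr


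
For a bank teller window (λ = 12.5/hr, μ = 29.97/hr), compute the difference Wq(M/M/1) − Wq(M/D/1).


ρ = 12.5/29.97 = 0.4171
Wq(M/M/1) = ρ/(μ−λ) = 0.4171/17.47 = 0.02387 hr
Wq(M/D/1) = ρ/(2(μ−λ)) = 0.01194 hr
Savings = 0.02387 − 0.01194 = 0.01194 hr

Final: 0.01194 hr


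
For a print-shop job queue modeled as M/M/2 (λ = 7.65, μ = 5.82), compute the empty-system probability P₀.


a = λ/μ = 7.65/5.82 = 1.3144; ρ = a/c = 0.6572
Σ_{k=0}^{1} a^k/k! (terms k=0..1) = 1.00000 + 1.31443 = 2.31443
Tail: a^2/(2!(1−ρ)) = 1.72773/(2·0.3428) = 2.52015
P₀ = 1/(2.31443 + 2.52015) = 1/4.83459 = 0.206843

Final: 0.206843


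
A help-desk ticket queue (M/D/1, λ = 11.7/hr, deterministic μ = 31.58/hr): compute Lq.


ρ = 11.7/31.58 = 0.3705
M/D/1: Lq = ρ²/(2(1−ρ)) = 0.1373/(2·0.6295) = 0.10902

Final: 0.10902


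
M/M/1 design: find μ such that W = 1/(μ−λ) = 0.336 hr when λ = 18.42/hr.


W = 1/(μ−λ) ⇒ μ − λ = 1/W = 1/0.336 = 2.9762
μ = λ + 1/W = 18.42 + 2.9762 = 21.3962 per hr

Final: 21.3962 /hr


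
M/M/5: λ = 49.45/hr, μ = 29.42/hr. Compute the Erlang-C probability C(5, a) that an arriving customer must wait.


a = λ/μ = 1.6808; ρ = a/5 = 0.3362
P₀ = 0.185672 (from M/M/c formula)
C(c,a) = [a^c/(c!(1−ρ))]·P₀ = [13.41585/(120·0.6638)]·0.185672
= 0.16841·0.185672 = 0.031270

Final: 0.031270


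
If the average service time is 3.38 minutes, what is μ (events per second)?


μ = 1/(service time) in consistent units.
1 second = 0.0166667 min, so μ = 0.0166667/3.38 = 0.004931 per second

Final: 0.004931 /sec


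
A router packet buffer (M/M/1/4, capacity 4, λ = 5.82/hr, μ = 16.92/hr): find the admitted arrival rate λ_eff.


ρ = 0.3440; P_K = (1−ρ)ρ^4/(1−ρ^5) = 0.009228
λ_eff = λ(1 − P_K) = 5.82·(1 − 0.009228) = 5.82·0.990772 = 5.7663 /hr

Final: 5.7663 /hr


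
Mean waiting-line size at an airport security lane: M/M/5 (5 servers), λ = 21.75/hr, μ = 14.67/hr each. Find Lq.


a = λ/μ = 1.4826; ρ = a/5 = 0.2965
P₀ = 0.226703
Lq = P₀·a^c·ρ / (c!·(1−ρ)²) = 0.226703·7.16384·0.2965/(120·0.49488)
= 0.008109

Final: 0.008109


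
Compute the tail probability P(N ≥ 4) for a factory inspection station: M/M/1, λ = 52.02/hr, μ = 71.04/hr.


ρ = 52.02/71.04 = 0.7323
P(N ≥ n) = ρ^n = 0.7323^4 = 0.287521

Final: 0.287521


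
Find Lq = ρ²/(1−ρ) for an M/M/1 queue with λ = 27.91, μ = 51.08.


ρ = 27.91/51.08 = 0.5464
Lq = ρ²/(1−ρ) = 0.2986/0.4536 = 0.6582

Final: 0.6582


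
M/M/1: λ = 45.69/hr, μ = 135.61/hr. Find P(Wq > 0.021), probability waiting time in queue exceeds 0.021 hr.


ρ = 45.69/135.61 = 0.3369
P(Wq > t) = ρ·e^{−(μ−λ)t} = 0.3369·e^{−1.8883}
= 0.3369·0.151326 = 0.050985

Final: 0.050985


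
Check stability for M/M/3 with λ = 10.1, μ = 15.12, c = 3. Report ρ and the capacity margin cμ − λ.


Total capacity cμ = 3·15.12 = 45.36/hr
ρ = λ/(cμ) = 10.1/45.36 = 0.2227
Stable ⇔ ρ < 1: YES
Spare capacity = cμ − λ = 45.36 − 10.1 = 35.26/hr

Final: ρ = 0.2227; stable; margin = 35.26/hr


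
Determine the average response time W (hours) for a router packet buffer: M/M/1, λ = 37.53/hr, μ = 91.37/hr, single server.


W = 1/(μ−λ) = 1/(91.37 − 37.53) = 1/53.84 = 0.01857 hr

Final: 0.01857 hr


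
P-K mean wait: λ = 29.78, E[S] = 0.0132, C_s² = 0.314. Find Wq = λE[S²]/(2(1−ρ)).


ρ = λ·E[S] = 29.78·0.0132 = 0.3931
E[S²] = E[S]²(1+C_s²) = 0.0132²·(1+0.314) = 0.0002290
Wq = λ·E[S²]/(2(1−ρ)) = 29.78·0.0002290/(2·0.6069) = 0.005617 hr

Final: 0.005617 hr


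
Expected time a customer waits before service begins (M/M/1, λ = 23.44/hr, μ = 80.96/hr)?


ρ = 23.44/80.96 = 0.2895
Wq = ρ/(μ−λ) = 0.2895/(80.96 − 23.44) = 0.2895/57.52 = 0.005033 hr

Final: 0.005033 hr


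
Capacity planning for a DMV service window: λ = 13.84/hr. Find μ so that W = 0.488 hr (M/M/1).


W = 1/(μ−λ) ⇒ μ − λ = 1/W = 1/0.488 = 2.0492
μ = λ + 1/W = 13.84 + 2.0492 = 15.8892 per hr

Final: 15.8892 /hr


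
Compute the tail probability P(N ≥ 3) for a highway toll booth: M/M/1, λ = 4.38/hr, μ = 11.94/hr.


ρ = 4.38/11.94 = 0.3668
P(N ≥ n) = ρ^n = 0.3668^3 = 0.049364

Final: 0.049364


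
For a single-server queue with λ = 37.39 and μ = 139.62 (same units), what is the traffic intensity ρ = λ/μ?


ρ = λ/μ = 37.39/139.62 = 0.2678

Final: 0.2678


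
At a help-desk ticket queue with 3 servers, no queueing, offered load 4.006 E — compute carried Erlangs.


B(3,4.006) = 0.451247 (Erlang-B)
Carried load = a(1 − B) = 4.006·(1 − 0.451247) = 4.006·0.548753 = 2.1983 E

Final: 2.1983 Erlangs


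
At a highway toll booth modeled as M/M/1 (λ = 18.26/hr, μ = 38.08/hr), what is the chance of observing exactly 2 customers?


ρ = 18.26/38.08 = 0.4795
P_n = (1−ρ)·ρ^n = (1 − 0.4795)·0.4795^2 = 0.5205·0.229936 = 0.119678

Final: 0.119678


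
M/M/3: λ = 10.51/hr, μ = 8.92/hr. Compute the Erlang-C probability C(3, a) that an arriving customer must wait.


a = λ/μ = 1.1783; ρ = a/3 = 0.3928
P₀ = 0.301084 (from M/M/c formula)
C(c,a) = [a^c/(c!(1−ρ))]·P₀ = [1.63574/(6·0.6072)]·0.301084
= 0.44895·0.301084 = 0.135171

Final: 0.135171


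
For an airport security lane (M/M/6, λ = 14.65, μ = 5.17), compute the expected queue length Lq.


a = λ/μ = 2.8337; ρ = a/6 = 0.4723
P₀ = 0.058099
Lq = P₀·a^c·ρ / (c!·(1−ρ)²) = 0.058099·517.70516·0.4723/(720·0.27849)
= 0.07084

Final: 0.07084


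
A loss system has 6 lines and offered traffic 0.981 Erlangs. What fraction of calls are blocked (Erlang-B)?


B(c,a) = (a^c/c!) / Σ_{k=0}^{c} a^k/k!
a^6/6! = 0.001238
Σ terms (k=0..6): 1.00000 + 0.98100 + 0.48118 + 0.15735 + 0.03859 + 0.007571 + 0.001238 = 2.666925
B = 0.001238/2.666925 = 0.0004642

Final: 0.0004642


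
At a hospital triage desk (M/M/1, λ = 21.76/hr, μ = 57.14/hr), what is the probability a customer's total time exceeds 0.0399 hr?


W ~ Exponential(μ−λ) for M/M/1.
μ − λ = 57.14 − 21.76 = 35.3800
P(W > t) = e^{−(μ−λ)t} = e^{−1.4117} = 0.243738

Final: 0.243738


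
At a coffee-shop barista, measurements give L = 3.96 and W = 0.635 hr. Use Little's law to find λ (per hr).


λ = L/W = 3.96/0.635 = 6.2362 /hr

Final: 6.2362 /hr


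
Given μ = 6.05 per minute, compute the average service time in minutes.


Mean service time = 1/μ = 1/6.05 minute = 0.16529 minute
In minutes: 0.16529 × 1 = 0.1653 min

Final: 0.1653 min


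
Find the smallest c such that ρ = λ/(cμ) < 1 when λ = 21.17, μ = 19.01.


Stability requires cμ > λ ⇔ c > λ/μ.
λ/μ = 21.17/19.01 = 1.1136
Minimum integer c = ⌊1.1136⌋ + 1 = 2
Check: 2·19.01 = 38.02 > 21.17, while 1·19.01 = 19.01 ≤ 21.17

Final: 2 servers


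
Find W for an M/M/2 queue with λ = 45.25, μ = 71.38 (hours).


a = 0.6339; ρ = 0.3170; P₀ = 0.518643
Lq = P₀·a^c·ρ/(c!(1−ρ)²) = 0.07080
Wq = Lq/λ = 0.07080/45.25 = 0.001565 hr
W = Wq + 1/μ = 0.001565 + 0.01401 = 0.01557 hr

Final: 0.01557 hr


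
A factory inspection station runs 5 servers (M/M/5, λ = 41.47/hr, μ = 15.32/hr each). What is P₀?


a = λ/μ = 41.47/15.32 = 2.7069; ρ = a/c = 0.5414
Σ_{k=0}^{4} a^k/k! (terms k=0..4) = 1.00000 + 2.70692 + 3.66371 + 3.30578 + 2.23712 = 12.91353
Tail: a^5/(5!(1−ρ)) = 145.33705/(120·0.4586) = 2.64086
P₀ = 1/(12.91353 + 2.64086) = 1/15.55439 = 0.064291

Final: 0.064291


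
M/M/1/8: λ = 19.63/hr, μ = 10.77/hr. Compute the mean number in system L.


ρ = 19.63/10.77 = 1.8227
L = ρ[1 − (K+1)ρ^K + Kρ^(K+1)] / [(1−ρ)(1−ρ^(K+1))]
Numerator: 1.8227·(1 − 9·121.797050 + 8·221.994067) = 1240.825751
Denominator: (-0.8227)·(-220.994067) = 181.801990
L = 1240.825751/181.801990 = 6.8251

Final: 6.8251


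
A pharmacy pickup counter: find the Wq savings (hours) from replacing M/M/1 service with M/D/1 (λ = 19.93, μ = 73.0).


ρ = 19.93/73.0 = 0.2730
Wq(M/M/1) = ρ/(μ−λ) = 0.2730/53.07 = 0.005144 hr
Wq(M/D/1) = ρ/(2(μ−λ)) = 0.002572 hr
Savings = 0.005144 − 0.002572 = 0.002572 hr

Final: 0.002572 hr


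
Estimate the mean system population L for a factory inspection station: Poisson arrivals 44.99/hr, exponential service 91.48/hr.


ρ = λ/μ = 44.99/91.48 = 0.4918
L = ρ/(1−ρ) = 0.4918/(1 − 0.4918) = 0.4918/0.5082 = 0.9677

Final: 0.9677


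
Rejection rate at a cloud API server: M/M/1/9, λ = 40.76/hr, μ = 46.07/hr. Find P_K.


ρ = λ/μ = 40.76/46.07 = 0.8847
P_K = (1−ρ)ρ^K/(1−ρ^(K+1)) = (0.1153·0.332157)/(1 − 0.293873)
= 0.038284/0.706127 = 0.054217

Final: 0.054217


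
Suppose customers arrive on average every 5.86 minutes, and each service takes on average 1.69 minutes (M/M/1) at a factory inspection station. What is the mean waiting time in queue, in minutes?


λ = 60/5.86 = 10.2389 /hr
μ = 60/1.69 = 35.5030 /hr
ρ = λ/μ = 10.2389/35.5030 = 0.2884
Wq = ρ/(μ−λ) = 0.2884/(35.5030−10.2389) = 0.01142 hr
In minutes: 0.01142·60 = 0.6849 min

Final: 0.6849 min


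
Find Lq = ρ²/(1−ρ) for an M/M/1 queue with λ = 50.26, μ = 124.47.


ρ = 50.26/124.47 = 0.4038
Lq = ρ²/(1−ρ) = 0.1630/0.5962 = 0.2735

Final: 0.2735


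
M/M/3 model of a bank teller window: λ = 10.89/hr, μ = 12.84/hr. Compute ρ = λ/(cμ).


ρ = λ/(cμ) = 10.89/(3·12.84) = 10.89/38.52 = 0.2827

Final: 0.2827


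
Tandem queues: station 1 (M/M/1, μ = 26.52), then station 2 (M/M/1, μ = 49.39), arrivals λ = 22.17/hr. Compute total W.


Each node sees arrival rate λ = 22.17/hr (tandem ⇒ throughput preserved).
W₁ = 1/(μ₁−λ) = 1/(26.52−22.17) = 0.22989 hr
W₂ = 1/(μ₂−λ) = 1/(49.39−22.17) = 0.03674 hr
W_total = W₁ + W₂ = 0.22989 + 0.03674 = 0.26662 hr

Final: 0.26662 hr


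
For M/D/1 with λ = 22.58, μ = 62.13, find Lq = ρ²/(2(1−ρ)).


ρ = 22.58/62.13 = 0.3634
M/D/1: Lq = ρ²/(2(1−ρ)) = 0.1321/(2·0.6366) = 0.10375

Final: 0.10375


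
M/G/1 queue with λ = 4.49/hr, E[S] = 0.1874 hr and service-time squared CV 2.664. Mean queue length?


ρ = λ·E[S] = 4.49·0.1874 = 0.8414
Lq = ρ²(1+C_s²)/(2(1−ρ)) = 0.7080·(1+2.664)/(2·0.1586)
= 0.7080·3.6640/0.3171 = 8.17947

Final: 8.17947


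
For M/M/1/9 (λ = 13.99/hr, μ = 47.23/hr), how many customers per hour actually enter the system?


ρ = 0.2962; P_K = (1−ρ)ρ^9/(1−ρ^10) = 0.00001236
λ_eff = λ(1 − P_K) = 13.99·(1 − 0.00001236) = 13.99·0.999988 = 13.9898 /hr

Final: 13.9898 /hr


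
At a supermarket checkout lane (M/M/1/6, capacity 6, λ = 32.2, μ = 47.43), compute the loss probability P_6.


ρ = λ/μ = 32.2/47.43 = 0.6789
P_K = (1−ρ)ρ^K/(1−ρ^(K+1)) = (0.3211·0.097908)/(1 − 0.066469)
= 0.031439/0.933531 = 0.033677

Final: 0.033677


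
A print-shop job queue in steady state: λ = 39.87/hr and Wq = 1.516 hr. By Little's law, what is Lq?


Lq = λWq = 39.87·1.516 = 60.4429

Final: 60.4429


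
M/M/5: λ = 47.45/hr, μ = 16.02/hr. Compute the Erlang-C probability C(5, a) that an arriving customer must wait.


a = λ/μ = 2.9619; ρ = a/5 = 0.5924
P₀ = 0.048670 (from M/M/c formula)
C(c,a) = [a^c/(c!(1−ρ))]·P₀ = [227.96518/(120·0.4076)]·0.048670
= 4.66054·0.048670 = 0.226827

Final: 0.226827


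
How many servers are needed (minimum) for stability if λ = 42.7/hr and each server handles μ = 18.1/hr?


Stability requires cμ > λ ⇔ c > λ/μ.
λ/μ = 42.7/18.1 = 2.3591
Minimum integer c = ⌊2.3591⌋ + 1 = 3
Check: 3·18.1 = 54.30 > 42.7, while 2·18.1 = 36.20 ≤ 42.7

Final: 3 servers


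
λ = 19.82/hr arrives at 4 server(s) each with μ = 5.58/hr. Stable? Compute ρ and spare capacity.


Total capacity cμ = 4·5.58 = 22.32/hr
ρ = λ/(cμ) = 19.82/22.32 = 0.8880
Stable ⇔ ρ < 1: YES
Spare capacity = cμ − λ = 22.32 − 19.82 = 2.50/hr

Final: ρ = 0.8880; stable; margin = 2.50/hr


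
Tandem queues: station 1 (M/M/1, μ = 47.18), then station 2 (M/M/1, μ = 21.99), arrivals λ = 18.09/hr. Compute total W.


Each node sees arrival rate λ = 18.09/hr (tandem ⇒ throughput preserved).
W₁ = 1/(μ₁−λ) = 1/(47.18−18.09) = 0.03438 hr
W₂ = 1/(μ₂−λ) = 1/(21.99−18.09) = 0.25641 hr
W_total = W₁ + W₂ = 0.03438 + 0.25641 = 0.29079 hr

Final: 0.29079 hr


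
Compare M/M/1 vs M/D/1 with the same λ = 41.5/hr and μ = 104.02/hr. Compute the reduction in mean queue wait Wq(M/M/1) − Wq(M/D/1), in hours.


ρ = 41.5/104.02 = 0.3990
Wq(M/M/1) = ρ/(μ−λ) = 0.3990/62.52 = 0.006381 hr
Wq(M/D/1) = ρ/(2(μ−λ)) = 0.003191 hr
Savings = 0.006381 − 0.003191 = 0.003191 hr

Final: 0.003191 hr


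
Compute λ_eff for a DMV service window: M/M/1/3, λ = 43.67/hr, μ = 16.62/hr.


ρ = 2.6276; P_K = (1−ρ)ρ^3/(1−ρ^4) = 0.632692
λ_eff = λ(1 − P_K) = 43.67·(1 − 0.632692) = 43.67·0.367308 = 16.0403 /hr

Final: 16.0403 /hr


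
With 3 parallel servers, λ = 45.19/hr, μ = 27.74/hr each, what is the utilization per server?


ρ = λ/(cμ) = 45.19/(3·27.74) = 45.19/83.22 = 0.5430

Final: 0.5430


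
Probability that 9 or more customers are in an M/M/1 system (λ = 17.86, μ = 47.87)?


ρ = 17.86/47.87 = 0.3731
P(N ≥ n) = ρ^n = 0.3731^9 = 0.0001401

Final: 0.0001401


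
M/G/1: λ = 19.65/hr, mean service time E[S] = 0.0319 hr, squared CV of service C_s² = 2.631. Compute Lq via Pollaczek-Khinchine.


ρ = λ·E[S] = 19.65·0.0319 = 0.6268
Lq = ρ²(1+C_s²)/(2(1−ρ)) = 0.3929·(1+2.631)/(2·0.3732)
= 0.3929·3.6310/0.7463 = 1.91162

Final: 1.91162


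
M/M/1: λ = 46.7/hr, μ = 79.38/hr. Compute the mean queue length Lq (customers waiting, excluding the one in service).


ρ = 46.7/79.38 = 0.5883
Lq = ρ²/(1−ρ) = 0.3461/0.4117 = 0.8407

Final: 0.8407


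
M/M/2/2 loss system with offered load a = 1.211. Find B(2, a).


B(c,a) = (a^c/c!) / Σ_{k=0}^{c} a^k/k!
a^2/2! = 0.733261
Σ terms (k=0..2): 1.00000 + 1.21100 + 0.73326 = 2.944261
B = 0.733261/2.944261 = 0.249047

Final: 0.249047


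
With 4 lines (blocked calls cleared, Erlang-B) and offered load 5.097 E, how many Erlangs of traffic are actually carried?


B(4,5.097) = 0.405929 (Erlang-B)
Carried load = a(1 − B) = 5.097·(1 − 0.405929) = 5.097·0.594071 = 3.0280 E

Final: 3.0280 Erlangs


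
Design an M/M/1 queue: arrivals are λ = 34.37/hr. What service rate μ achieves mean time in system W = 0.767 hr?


W = 1/(μ−λ) ⇒ μ − λ = 1/W = 1/0.767 = 1.3038
μ = λ + 1/W = 34.37 + 1.3038 = 35.6738 per hr

Final: 35.6738 /hr


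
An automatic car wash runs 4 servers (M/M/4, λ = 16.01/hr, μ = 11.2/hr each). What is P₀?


a = λ/μ = 16.01/11.2 = 1.4295; ρ = a/c = 0.3574
Σ_{k=0}^{3} a^k/k! (terms k=0..3) = 1.00000 + 1.42946 + 1.02168 + 0.48682 = 3.93797
Tail: a^4/(4!(1−ρ)) = 4.17535/(24·0.6426) = 0.27072
P₀ = 1/(3.93797 + 0.27072) = 1/4.20869 = 0.237604

Final: 0.237604


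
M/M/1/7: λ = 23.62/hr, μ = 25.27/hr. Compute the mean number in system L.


ρ = 23.62/25.27 = 0.9347
L = ρ[1 − (K+1)ρ^K + Kρ^(K+1)] / [(1−ρ)(1−ρ^(K+1))]
Numerator: 0.9347·(1 − 8·0.623337 + 7·0.582636) = 0.085768
Denominator: (0.06529)·(0.417364) = 0.027252
L = 0.085768/0.027252 = 3.1472

Final: 3.1472


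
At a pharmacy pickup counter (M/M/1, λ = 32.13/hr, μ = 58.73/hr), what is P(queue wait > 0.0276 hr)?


ρ = 32.13/58.73 = 0.5471
P(Wq > t) = ρ·e^{−(μ−λ)t} = 0.5471·e^{−0.7342}
= 0.5471·0.479908 = 0.262548

Final: 0.262548


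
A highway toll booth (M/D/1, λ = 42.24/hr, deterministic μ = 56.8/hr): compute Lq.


ρ = 42.24/56.8 = 0.7437
M/D/1: Lq = ρ²/(2(1−ρ)) = 0.5530/(2·0.2563) = 1.07872

Final: 1.07872


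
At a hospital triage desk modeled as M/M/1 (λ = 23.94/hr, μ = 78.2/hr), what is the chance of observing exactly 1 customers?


ρ = 23.94/78.2 = 0.3061
P_n = (1−ρ)·ρ^n = (1 − 0.3061)·0.3061^1 = 0.6939·0.306138 = 0.212418

Final: 0.212418


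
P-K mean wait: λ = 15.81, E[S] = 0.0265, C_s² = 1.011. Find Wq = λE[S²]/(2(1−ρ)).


ρ = λ·E[S] = 15.81·0.0265 = 0.4190
E[S²] = E[S]²(1+C_s²) = 0.0265²·(1+1.011) = 0.001412
Wq = λ·E[S²]/(2(1−ρ)) = 15.81·0.001412/(2·0.5810) = 0.01921 hr

Final: 0.01921 hr


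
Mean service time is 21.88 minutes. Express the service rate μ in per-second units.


μ = 1/(service time) in consistent units.
1 second = 0.0166667 min, so μ = 0.0166667/21.88 = 0.0007617 per second

Final: 0.0007617 /sec


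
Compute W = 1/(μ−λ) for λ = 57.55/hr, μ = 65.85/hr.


W = 1/(μ−λ) = 1/(65.85 − 57.55) = 1/8.30 = 0.1205 hr

Final: 0.1205 hr


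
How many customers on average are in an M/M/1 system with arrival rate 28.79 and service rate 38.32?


ρ = λ/μ = 28.79/38.32 = 0.7513
L = ρ/(1−ρ) = 0.7513/(1 − 0.7513) = 0.7513/0.2487 = 3.0210

Final: 3.0210


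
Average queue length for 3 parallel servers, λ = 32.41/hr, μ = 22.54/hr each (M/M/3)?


a = λ/μ = 1.4379; ρ = a/3 = 0.4793
P₀ = 0.226081
Lq = P₀·a^c·ρ / (c!·(1−ρ)²) = 0.226081·2.97287·0.4793/(6·0.27113)
= 0.19802

Final: 0.19802


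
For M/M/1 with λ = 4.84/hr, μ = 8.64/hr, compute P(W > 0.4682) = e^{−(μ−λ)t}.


W ~ Exponential(μ−λ) for M/M/1.
μ − λ = 8.64 − 4.84 = 3.8000
P(W > t) = e^{−(μ−λ)t} = e^{−1.7792} = 0.168780

Final: 0.168780


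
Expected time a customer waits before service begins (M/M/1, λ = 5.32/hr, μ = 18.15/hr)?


ρ = 5.32/18.15 = 0.2931
Wq = ρ/(μ−λ) = 0.2931/(18.15 − 5.32) = 0.2931/12.83 = 0.02285 hr

Final: 0.02285 hr


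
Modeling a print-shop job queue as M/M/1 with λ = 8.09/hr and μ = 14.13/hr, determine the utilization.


ρ = λ/μ = 8.09/14.13 = 0.5725

Final: 0.5725


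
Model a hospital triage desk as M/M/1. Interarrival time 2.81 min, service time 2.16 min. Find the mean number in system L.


λ = 60/2.81 = 21.3523 /hr
μ = 60/2.16 = 27.7778 /hr
ρ = λ/μ = 21.3523/27.7778 = 0.7687
L = ρ/(1−ρ) = 0.7687/0.2313 = 3.3231

Final: 3.3231


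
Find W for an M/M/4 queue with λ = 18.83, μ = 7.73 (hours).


a = 2.4360; ρ = 0.6090; P₀ = 0.079591
Lq = P₀·a^c·ρ/(c!(1−ρ)²) = 0.46513
Wq = Lq/λ = 0.46513/18.83 = 0.02470 hr
W = Wq + 1/μ = 0.02470 + 0.12937 = 0.15407 hr

Final: 0.15407 hr


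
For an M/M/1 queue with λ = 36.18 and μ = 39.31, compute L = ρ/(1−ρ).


ρ = λ/μ = 36.18/39.31 = 0.9204
L = ρ/(1−ρ) = 0.9204/(1 − 0.9204) = 0.9204/0.07962 = 11.5591

Final: 11.5591


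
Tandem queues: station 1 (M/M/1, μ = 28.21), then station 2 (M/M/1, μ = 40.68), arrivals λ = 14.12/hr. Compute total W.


Each node sees arrival rate λ = 14.12/hr (tandem ⇒ throughput preserved).
W₁ = 1/(μ₁−λ) = 1/(28.21−14.12) = 0.07097 hr
W₂ = 1/(μ₂−λ) = 1/(40.68−14.12) = 0.03765 hr
W_total = W₁ + W₂ = 0.07097 + 0.03765 = 0.10862 hr

Final: 0.10862 hr


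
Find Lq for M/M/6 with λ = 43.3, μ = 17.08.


a = λ/μ = 2.5351; ρ = a/6 = 0.4225
P₀ = 0.078764
Lq = P₀·a^c·ρ / (c!·(1−ρ)²) = 0.078764·265.46067·0.4225/(720·0.33348)
= 0.03679

Final: 0.03679


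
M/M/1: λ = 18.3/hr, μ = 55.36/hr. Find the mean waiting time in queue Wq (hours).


ρ = 18.3/55.36 = 0.3306
Wq = ρ/(μ−λ) = 0.3306/(55.36 − 18.3) = 0.3306/37.06 = 0.008920 hr

Final: 0.008920 hr


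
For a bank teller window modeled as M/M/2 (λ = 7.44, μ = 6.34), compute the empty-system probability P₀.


a = λ/μ = 7.44/6.34 = 1.1735; ρ = a/c = 0.5868
Σ_{k=0}^{1} a^k/k! (terms k=0..1) = 1.00000 + 1.17350 = 2.17350
Tail: a^2/(2!(1−ρ)) = 1.37711/(2·0.4132) = 1.66619
P₀ = 1/(2.17350 + 1.66619) = 1/3.83969 = 0.260437

Final: 0.260437


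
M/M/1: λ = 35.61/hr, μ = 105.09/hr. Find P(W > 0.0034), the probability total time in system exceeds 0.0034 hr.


W ~ Exponential(μ−λ) for M/M/1.
μ − λ = 105.09 − 35.61 = 69.4800
P(W > t) = e^{−(μ−λ)t} = e^{−0.2362} = 0.789597

Final: 0.789597


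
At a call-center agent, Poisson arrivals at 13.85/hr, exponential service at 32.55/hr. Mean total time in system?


W = 1/(μ−λ) = 1/(32.55 − 13.85) = 1/18.70 = 0.05348 hr

Final: 0.05348 hr


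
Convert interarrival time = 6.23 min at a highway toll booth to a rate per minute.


λ = 1/(interarrival time) in consistent units.
1 minute = 1 min, so λ = 1/6.23 = 0.1605 per minute

Final: 0.1605 /min


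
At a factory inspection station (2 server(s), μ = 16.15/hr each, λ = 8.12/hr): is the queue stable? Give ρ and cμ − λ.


Total capacity cμ = 2·16.15 = 32.30/hr
ρ = λ/(cμ) = 8.12/32.30 = 0.2514
Stable ⇔ ρ < 1: YES
Spare capacity = cμ − λ = 32.30 − 8.12 = 24.18/hr

Final: ρ = 0.2514; stable; margin = 24.18/hr


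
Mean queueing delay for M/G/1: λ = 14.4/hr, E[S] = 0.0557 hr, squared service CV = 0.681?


ρ = λ·E[S] = 14.4·0.0557 = 0.8021
E[S²] = E[S]²(1+C_s²) = 0.0557²·(1+0.681) = 0.005215
Wq = λ·E[S²]/(2(1−ρ)) = 14.4·0.005215/(2·0.1979) = 0.18972 hr

Final: 0.18972 hr


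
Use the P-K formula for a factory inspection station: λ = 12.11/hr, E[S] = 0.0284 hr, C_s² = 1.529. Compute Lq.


ρ = λ·E[S] = 12.11·0.0284 = 0.3439
Lq = ρ²(1+C_s²)/(2(1−ρ)) = 0.1183·(1+1.529)/(2·0.6561)
= 0.1183·2.5290/1.3122 = 0.22798

Final: 0.22798
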